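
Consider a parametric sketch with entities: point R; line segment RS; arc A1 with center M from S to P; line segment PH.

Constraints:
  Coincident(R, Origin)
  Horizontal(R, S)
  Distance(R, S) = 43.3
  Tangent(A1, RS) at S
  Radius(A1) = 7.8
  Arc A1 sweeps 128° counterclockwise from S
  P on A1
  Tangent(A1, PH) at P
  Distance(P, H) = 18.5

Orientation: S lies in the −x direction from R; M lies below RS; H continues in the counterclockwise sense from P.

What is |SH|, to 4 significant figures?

27.68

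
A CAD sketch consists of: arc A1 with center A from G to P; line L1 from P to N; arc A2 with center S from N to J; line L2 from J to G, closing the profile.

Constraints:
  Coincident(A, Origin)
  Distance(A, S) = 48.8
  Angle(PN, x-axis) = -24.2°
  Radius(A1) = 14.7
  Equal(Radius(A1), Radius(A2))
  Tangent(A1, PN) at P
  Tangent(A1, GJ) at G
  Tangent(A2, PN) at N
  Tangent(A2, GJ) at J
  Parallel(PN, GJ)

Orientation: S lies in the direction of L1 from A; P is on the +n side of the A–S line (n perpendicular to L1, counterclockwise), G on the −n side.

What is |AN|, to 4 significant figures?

50.97

Tangency of A1 to both parallel lines with radius 14.7 puts P and G at A ± 14.7·n: P = (6.026, 13.41), G = (-6.026, -13.41). Equal radii place N and J the same way about S: N = S + 14.7·n = (50.54, -6.596), J = S − 14.7·n = (38.49, -33.41). Then |AN| = |N − A| = 50.97.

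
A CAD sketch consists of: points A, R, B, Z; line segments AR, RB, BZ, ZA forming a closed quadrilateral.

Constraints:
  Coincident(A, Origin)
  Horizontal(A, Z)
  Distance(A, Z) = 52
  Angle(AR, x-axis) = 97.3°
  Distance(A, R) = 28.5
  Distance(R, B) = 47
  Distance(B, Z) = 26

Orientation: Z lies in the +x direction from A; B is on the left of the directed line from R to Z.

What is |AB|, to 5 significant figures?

49.673

Checks: |RB| = 47.00 ✓; |BZ| = 26.00 ✓.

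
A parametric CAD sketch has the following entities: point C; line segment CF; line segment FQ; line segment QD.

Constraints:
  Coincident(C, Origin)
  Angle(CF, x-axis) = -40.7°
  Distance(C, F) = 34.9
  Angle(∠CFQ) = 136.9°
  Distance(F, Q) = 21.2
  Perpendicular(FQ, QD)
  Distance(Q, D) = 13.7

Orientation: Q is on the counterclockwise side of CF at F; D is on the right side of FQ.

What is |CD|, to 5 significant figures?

59.908

∠CFQ = 136.9°, so FQ runs at -40.7° + (180° − 136.9°) = 2.4000° from the x-axis; with |FQ| = 21.2, Q = F + 21.2·(cos 2.4000°, sin 2.4000°) = (47.640, -21.870). FQ is perpendicular to QD; with |QD| = 13.7 on the right of FQ, D = Q + 13.7·(0.041876, -0.99912) = (48.214, -35.558). Then |CD| = |D − C| = 59.908.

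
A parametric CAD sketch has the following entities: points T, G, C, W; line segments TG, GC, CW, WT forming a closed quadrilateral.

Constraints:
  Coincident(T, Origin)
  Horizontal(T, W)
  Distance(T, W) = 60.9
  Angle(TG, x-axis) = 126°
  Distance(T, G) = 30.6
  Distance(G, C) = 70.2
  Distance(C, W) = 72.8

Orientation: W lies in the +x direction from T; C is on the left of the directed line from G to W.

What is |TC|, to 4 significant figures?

77.91

Checks: T = (0.00, 0.00) ✓; |GC| = 70.20 ✓; |CW| = 72.80 ✓.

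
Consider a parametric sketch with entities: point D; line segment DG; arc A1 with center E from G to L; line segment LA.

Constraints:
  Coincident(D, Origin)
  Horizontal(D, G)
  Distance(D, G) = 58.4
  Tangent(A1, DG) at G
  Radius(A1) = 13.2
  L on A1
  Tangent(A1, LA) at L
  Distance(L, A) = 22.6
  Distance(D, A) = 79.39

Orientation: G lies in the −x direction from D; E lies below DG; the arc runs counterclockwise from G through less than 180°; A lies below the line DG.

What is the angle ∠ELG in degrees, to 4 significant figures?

43.71°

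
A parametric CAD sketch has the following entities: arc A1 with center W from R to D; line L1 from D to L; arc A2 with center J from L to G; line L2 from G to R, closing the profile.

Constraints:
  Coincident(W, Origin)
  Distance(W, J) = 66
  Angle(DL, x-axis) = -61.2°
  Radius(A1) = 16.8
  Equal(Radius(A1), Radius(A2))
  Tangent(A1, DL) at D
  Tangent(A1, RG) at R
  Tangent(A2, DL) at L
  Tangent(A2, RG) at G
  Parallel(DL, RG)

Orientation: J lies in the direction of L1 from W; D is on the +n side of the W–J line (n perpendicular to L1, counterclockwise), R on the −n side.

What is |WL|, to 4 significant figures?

68.10

The slot axis is L1's direction at -61.2°, so u = (cos -61.2°, sin -61.2°) = (0.4818, -0.8763) and n = (−sin -61.2°, cos -61.2°) = (0.8763, 0.4818). W is at the origin and J lies 66.0 along u from W, so J = 66.0·u = (31.80, -57.84). Tangency of A1 to both parallel lines with radius 16.8 puts D and R at W ± 16.8·n: D = (14.72, 8.093), R = (-14.72, -8.093). Equal radii place L and G the same way about J: L = J + 16.8·n = (46.52, -49.74), G = J − 16.8·n = (17.07, -65.93). Then |WL| = |L − W| = 68.10.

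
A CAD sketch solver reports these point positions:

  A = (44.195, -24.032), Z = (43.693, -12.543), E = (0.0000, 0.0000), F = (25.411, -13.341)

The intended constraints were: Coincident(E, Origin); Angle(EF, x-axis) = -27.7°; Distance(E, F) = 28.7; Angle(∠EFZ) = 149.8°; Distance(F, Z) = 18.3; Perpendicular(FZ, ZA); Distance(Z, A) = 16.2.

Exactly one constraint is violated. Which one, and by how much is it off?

Distance(Z, A) = 16.2 — off by 4.70.

E = (0.00, 0.00) ✓; EF at -27.70° ✓; |EF| = 28.70 ✓; ∠EFZ = 149.8° ✓; |FZ| = 18.30 ✓; ∠(FZ, ZA) = 90.00° ✓; |ZA| = 11.50 ✗.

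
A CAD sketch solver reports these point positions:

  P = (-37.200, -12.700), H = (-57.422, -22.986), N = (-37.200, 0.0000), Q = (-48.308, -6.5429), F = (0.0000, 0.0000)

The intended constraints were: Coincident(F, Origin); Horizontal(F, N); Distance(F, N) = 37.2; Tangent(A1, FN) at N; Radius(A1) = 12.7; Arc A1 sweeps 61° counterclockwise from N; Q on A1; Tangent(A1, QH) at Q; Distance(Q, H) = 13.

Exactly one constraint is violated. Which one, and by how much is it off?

Distance(Q, H) = 13 — off by 5.80.

F = (0.00, 0.00) ✓; F.y = 0.00, N.y = 0.00 ✓; |FN| = 37.20 ✓; ∠(PN, NF) = 90.00° ✓; |PN| = 12.70 ✓; bearing(P→Q) − bearing(P→N) = 61.00° ✓; |PQ| = 12.70 ✓; ∠(PQ, QH) = 90.00° ✓; |QH| = 18.80 ✗.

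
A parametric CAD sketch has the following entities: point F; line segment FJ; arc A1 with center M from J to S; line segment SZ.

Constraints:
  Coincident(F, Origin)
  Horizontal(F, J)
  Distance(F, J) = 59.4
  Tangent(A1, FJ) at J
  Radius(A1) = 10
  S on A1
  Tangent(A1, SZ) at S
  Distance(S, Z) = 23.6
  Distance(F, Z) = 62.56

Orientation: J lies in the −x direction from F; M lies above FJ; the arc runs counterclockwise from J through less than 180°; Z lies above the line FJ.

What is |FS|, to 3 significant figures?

50.7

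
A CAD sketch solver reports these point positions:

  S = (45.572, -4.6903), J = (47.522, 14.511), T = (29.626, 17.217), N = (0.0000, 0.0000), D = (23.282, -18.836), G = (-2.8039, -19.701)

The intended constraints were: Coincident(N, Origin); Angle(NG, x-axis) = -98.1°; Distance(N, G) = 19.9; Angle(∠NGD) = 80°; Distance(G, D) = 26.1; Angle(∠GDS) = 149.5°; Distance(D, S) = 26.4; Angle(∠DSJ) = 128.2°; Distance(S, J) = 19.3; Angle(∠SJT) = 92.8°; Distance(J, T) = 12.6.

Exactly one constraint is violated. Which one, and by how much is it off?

Distance(J, T) = 12.6 — off by 5.50.

N = (0.00, 0.00) ✓; NG at -98.10° ✓; |NG| = 19.90 ✓; ∠NGD = 80.00° ✓; |GD| = 26.10 ✓; ∠GDS = 149.5° ✓; |DS| = 26.40 ✓; ∠DSJ = 128.2° ✓; |SJ| = 19.30 ✓; ∠SJT = 92.80° ✓; |JT| = 18.10 ✗.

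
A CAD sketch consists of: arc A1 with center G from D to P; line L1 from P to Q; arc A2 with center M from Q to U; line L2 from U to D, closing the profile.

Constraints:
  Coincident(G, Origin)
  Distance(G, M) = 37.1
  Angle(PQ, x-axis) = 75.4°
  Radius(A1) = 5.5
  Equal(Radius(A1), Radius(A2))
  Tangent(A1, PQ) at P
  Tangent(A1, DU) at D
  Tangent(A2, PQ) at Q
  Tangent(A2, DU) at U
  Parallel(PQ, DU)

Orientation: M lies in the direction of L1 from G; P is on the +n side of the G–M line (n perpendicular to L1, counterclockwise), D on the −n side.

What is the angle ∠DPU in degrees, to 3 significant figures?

73.5°

The slot axis is L1's direction at 75.4°, so u = (cos 75.4°, sin 75.4°) = (0.252, 0.968) and n = (−sin 75.4°, cos 75.4°) = (-0.968, 0.252). G is at the origin and M lies 37.1 along u from G, so M = 37.1·u = (9.35, 35.9). Tangency of A1 to both parallel lines with radius 5.5 puts P and D at G ± 5.5·n: P = (-5.32, 1.39), D = (5.32, -1.39). Equal radii place Q and U the same way about M: Q = M + 5.5·n = (4.03, 37.3), U = M − 5.5·n = (14.7, 34.5). Then cos ∠DPU = PD·PU / (|PD||PU|), giving 73.5°.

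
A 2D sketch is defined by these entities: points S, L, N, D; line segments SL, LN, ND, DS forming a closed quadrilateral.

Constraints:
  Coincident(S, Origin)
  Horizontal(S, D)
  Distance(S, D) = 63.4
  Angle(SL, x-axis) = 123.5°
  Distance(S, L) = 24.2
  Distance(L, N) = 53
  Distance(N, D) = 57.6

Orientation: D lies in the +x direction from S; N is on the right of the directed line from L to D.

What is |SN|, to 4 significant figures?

28.95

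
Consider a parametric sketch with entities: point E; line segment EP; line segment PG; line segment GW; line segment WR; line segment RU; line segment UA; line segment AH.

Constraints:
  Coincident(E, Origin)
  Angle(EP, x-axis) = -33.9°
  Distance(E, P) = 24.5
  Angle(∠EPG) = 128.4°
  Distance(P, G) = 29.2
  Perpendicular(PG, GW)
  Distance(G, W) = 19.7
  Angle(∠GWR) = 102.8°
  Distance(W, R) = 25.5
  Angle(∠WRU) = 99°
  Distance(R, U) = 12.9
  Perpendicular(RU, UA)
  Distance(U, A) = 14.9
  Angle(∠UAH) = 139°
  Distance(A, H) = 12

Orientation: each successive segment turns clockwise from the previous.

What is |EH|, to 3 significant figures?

40.6

The perpendicularity gives UA at right angles to RU, so UA runs at -63.7°; with |UA| = 14.9, A = (13.6, -27.6). ∠UAH = 139.0° gives AH at -105° from the x-axis; with |AH| = 12.0, H = (10.5, -39.2). Then |EH| = |H − E| = 40.6.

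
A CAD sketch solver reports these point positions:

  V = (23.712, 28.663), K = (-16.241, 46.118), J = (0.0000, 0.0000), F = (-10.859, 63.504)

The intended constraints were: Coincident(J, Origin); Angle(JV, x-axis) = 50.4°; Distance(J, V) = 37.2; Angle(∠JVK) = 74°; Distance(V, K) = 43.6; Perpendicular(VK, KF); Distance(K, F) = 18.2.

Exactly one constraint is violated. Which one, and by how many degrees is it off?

Perpendicular(VK, KF) — off by 6.40°.

J = (0.00, 0.00) ✓; JV at 50.40° ✓; |JV| = 37.20 ✓; ∠JVK = 74.00° ✓; |VK| = 43.60 ✓; ∠(VK, KF) = 83.60° ✗; |KF| = 18.20 ✓.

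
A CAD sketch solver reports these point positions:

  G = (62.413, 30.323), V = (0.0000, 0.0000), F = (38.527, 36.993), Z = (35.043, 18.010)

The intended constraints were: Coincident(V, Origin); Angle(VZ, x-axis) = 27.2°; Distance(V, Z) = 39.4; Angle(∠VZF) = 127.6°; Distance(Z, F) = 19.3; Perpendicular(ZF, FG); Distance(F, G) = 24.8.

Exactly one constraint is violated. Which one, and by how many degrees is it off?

Perpendicular(ZF, FG) — off by 5.20°.

V = (0.00, 0.00) ✓; VZ at 27.20° ✓; |VZ| = 39.40 ✓; ∠VZF = 127.6° ✓; |ZF| = 19.30 ✓; ∠(ZF, FG) = 95.20° ✗; |FG| = 24.80 ✓.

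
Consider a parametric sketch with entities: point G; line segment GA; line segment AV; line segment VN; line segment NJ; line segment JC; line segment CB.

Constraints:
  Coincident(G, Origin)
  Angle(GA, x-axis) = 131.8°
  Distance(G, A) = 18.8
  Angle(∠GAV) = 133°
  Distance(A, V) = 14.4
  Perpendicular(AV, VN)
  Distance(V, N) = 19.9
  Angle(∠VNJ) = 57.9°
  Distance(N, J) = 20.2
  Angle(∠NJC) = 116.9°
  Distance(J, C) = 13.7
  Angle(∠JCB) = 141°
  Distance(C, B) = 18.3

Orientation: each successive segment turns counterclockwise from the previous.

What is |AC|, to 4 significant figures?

4.713

G is at the origin; GA runs at 131.8° with length 18.8, so A = (-12.53, 14.01). ∠GAV = 133.0° gives AV at 178.8° from the x-axis; with |AV| = 14.4, V = (-26.93, 14.32). AV is perpendicular to VN, so VN runs at -91.20°; with |VN| = 19.9, N = (-27.34, -5.579). ∠VNJ = 57.9° gives NJ at 30.90° from the x-axis; with |NJ| = 20.2, J = (-10.01, 4.794). ∠NJC = 116.9° gives JC at 94.00° from the x-axis; with |JC| = 13.7, C = (-10.97, 18.46). Then |AC| = |C − A| = 4.713.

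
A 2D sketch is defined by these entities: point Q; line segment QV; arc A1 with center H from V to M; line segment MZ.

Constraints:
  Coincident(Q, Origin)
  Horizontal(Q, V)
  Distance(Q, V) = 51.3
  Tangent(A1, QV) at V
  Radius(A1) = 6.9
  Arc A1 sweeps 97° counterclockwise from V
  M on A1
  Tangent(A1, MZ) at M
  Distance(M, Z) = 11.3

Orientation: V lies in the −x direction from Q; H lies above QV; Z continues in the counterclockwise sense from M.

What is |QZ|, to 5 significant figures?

49.594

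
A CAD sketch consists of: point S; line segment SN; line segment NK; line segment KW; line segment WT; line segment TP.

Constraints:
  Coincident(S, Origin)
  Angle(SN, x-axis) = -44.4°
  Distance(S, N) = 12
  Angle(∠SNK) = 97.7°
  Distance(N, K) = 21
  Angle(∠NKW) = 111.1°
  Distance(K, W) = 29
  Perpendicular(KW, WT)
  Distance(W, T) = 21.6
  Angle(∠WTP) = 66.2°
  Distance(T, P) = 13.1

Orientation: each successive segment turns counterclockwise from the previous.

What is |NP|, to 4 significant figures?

24.79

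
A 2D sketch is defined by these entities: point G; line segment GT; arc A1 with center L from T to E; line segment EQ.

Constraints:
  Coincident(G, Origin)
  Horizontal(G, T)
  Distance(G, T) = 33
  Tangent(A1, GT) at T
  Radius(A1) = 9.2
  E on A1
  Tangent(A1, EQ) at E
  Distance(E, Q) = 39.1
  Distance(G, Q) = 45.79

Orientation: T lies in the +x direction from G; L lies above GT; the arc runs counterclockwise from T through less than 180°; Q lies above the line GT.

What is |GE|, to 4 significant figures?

42.62

G is at the origin; GT is horizontal with |GT| = 33.0 and T on the +x side, so T = (33.00, 0.000). A1 meets GT tangentially, so LT is at right angles to GT, so L = T + (0, 9.2) = (33.00, 9.200). Since LE ⟂ EQ (tangency), |LQ| = √(9.2² + 39.1²) = 40.17 regardless of where E sits on A1. So Q lies on both circle(G, 45.79) and circle(L, 40.17); the above-GT intersection is Q = (12.85, 43.95). E is the foot of the tangent from Q: E = (39.69, 15.51).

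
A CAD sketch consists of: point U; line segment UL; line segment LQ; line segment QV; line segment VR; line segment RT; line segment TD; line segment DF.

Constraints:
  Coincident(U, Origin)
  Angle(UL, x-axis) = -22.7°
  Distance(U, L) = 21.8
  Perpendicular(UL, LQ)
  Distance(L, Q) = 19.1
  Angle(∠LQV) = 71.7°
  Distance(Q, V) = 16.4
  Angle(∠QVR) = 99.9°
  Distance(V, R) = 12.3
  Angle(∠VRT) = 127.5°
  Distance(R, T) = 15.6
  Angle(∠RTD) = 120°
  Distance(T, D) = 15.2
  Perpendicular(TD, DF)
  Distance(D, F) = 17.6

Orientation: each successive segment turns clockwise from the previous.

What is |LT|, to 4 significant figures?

5.806

U is at the origin; UL runs at -22.7° with length 21.8, so L = (20.11, -8.413). UL is perpendicular to LQ, so LQ runs at -112.7°; with |LQ| = 19.1, Q = (12.74, -26.03). ∠LQV = 71.7° gives QV at 139.0° from the x-axis; with |QV| = 16.4, V = (0.3633, -15.27). ∠QVR = 99.9° gives VR at 58.90° from the x-axis; with |VR| = 12.3, R = (6.717, -4.742). ∠VRT = 127.5° gives RT at 6.400° from the x-axis; with |RT| = 15.6, T = (22.22, -3.003). Then |LT| = |T − L| = 5.806.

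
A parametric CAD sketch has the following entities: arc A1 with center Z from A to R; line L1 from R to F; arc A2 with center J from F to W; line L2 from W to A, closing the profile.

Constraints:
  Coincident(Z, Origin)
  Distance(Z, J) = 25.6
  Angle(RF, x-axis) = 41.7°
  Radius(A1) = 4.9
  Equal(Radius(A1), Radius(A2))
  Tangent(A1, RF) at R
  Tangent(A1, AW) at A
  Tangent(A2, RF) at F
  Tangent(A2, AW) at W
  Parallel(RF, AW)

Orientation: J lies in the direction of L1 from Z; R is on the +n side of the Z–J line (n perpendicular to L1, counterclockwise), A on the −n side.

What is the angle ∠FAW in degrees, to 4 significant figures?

20.95°

Tangency of A1 to both parallel lines with radius 4.9 puts R and A at Z ± 4.9·n: R = (-3.260, 3.659), A = (3.260, -3.659). Equal radii place F and W the same way about J: F = J + 4.9·n = (15.85, 20.69), W = J − 4.9·n = (22.37, 13.37). Then cos ∠FAW = AF·AW / (|AF||AW|), giving 20.95°.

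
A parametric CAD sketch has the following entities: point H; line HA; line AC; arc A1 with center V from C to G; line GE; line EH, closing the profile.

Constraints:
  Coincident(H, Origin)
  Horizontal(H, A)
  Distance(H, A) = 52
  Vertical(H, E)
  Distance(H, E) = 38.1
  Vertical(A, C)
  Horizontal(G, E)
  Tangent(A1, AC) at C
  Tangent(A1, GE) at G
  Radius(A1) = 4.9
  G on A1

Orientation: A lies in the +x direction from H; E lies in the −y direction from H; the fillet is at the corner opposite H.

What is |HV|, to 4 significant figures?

57.63

HE is vertical with |HE| = 38.1 and E on the −y side, so E = (0.000, -38.10). The virtual corner opposite H is at (52.00, -38.10). Tangency of A1 to AC means the radius VC is perpendicular to AC and tangency of A1 to GE means the radius VG is perpendicular to GE, with radius 4.9, so the center V sits 4.9 in from both sides at V = (47.10, -33.20). Then |HV| = |V − H| = 57.63.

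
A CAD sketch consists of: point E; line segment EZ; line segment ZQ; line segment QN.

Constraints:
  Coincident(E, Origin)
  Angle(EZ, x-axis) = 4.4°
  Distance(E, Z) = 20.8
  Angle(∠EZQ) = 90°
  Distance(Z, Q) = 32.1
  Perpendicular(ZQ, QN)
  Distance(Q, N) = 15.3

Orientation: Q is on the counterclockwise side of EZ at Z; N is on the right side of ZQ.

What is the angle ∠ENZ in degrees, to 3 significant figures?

22.9°

∠EZQ = 90.0°, so ZQ runs at 4.4° + (180° − 90.0°) = 94.4° from the x-axis; with |ZQ| = 32.1, Q = Z + 32.1·(cos 94.4°, sin 94.4°) = (18.3, 33.6). The perpendicularity gives QN at right angles to ZQ; with |QN| = 15.3 on the right of ZQ, N = Q + 15.3·(0.997, 0.0767) = (33.5, 34.8). Then cos ∠ENZ = NE·NZ / (|NE||NZ|), giving 22.9°.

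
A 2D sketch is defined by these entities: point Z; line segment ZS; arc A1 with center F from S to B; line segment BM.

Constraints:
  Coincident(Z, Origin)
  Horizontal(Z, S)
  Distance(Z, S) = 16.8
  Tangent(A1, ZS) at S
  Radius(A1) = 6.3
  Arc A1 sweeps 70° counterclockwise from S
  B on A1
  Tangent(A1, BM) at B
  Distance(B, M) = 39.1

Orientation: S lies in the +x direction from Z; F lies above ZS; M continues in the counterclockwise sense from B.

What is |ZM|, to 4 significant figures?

54.54

Z is at the origin; ZS is horizontal with |ZS| = 16.8 and S on the +x side, so S = (16.80, 0.000). A1 meets ZS tangentially, so FS is at right angles to ZS, so F = S + (0, 6.3) = (16.80, 6.300). On A1, S sits at bearing -90° from F; a 70° counterclockwise sweep puts B at bearing -20°, so B = F + 6.3·(cos -20°, sin -20°) = (22.72, 4.145). A1 meets BM tangentially, so FB is at right angles to BM, so BM runs along (−sin -20°, cos -20°); with |BM| = 39.1, M = (36.09, 40.89). Then |ZM| = |M − Z| = 54.54.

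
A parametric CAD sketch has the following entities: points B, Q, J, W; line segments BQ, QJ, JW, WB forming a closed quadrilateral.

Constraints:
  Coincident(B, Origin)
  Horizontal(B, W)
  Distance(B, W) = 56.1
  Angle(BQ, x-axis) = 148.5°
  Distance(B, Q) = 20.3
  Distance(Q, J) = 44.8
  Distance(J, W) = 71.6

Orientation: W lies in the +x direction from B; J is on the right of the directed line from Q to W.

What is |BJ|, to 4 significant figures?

33.90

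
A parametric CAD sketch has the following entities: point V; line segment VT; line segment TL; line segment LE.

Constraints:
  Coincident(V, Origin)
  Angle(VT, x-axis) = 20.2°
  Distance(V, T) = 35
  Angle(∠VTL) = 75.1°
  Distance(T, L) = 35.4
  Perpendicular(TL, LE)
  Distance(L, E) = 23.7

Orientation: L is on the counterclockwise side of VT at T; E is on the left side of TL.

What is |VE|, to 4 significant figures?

28.27

V is at the origin; VT runs at 20.2° with length 35.0, so T = 35.0·(cos 20.2°, sin 20.2°) = (32.85, 12.09). ∠VTL = 75.1°, so TL runs at 20.2° + (180° − 75.1°) = 125.1° from the x-axis; with |TL| = 35.4, L = T + 35.4·(cos 125.1°, sin 125.1°) = (12.49, 41.05). TL ⟂ LE; with |LE| = 23.7 on the left of TL, E = L + 23.7·(-0.8181, -0.5750) = (-6.898, 27.42). Then |VE| = |E − V| = 28.27.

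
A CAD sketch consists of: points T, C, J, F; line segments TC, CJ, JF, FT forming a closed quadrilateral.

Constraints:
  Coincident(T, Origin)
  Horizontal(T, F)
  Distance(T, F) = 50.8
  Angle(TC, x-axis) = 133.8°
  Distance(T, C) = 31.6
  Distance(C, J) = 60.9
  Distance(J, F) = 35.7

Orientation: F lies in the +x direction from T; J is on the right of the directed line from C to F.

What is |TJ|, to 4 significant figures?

29.32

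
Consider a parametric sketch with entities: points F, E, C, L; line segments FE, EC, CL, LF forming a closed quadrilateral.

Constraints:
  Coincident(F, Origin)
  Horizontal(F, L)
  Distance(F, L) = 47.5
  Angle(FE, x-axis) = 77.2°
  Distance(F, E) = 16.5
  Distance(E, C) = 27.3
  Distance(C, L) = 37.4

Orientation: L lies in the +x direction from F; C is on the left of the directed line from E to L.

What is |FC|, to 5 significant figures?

40.790

Checks: F = (0.00, 0.00) ✓; |EC| = 27.30 ✓; |CL| = 37.40 ✓.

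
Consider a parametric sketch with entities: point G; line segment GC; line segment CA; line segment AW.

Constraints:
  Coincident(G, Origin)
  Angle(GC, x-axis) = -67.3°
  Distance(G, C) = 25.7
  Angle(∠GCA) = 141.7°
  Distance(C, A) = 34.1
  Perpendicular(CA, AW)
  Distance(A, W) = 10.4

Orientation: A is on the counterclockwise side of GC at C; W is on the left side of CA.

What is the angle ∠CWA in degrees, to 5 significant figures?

73.039°

∠GCA = 141.7°, so CA runs at -67.3° + (180° − 141.7°) = -29.000° from the x-axis; with |CA| = 34.1, A = C + 34.1·(cos -29.000°, sin -29.000°) = (39.742, -40.241). CA is perpendicular to AW; with |AW| = 10.4 on the left of CA, W = A + 10.4·(0.48481, 0.87462) = (44.784, -31.145). Then cos ∠CWA = WC·WA / (|WC||WA|), giving 73.039°.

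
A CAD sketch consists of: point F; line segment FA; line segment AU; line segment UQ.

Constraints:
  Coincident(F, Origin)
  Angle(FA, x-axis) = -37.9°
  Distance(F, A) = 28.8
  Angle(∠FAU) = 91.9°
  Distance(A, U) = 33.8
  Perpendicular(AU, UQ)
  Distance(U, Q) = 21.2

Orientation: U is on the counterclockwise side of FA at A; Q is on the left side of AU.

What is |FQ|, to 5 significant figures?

35.573

F is at the origin; FA runs at -37.9° with length 28.8, so A = 28.8·(cos -37.9°, sin -37.9°) = (22.726, -17.691). ∠FAU = 91.9°, so AU runs at -37.9° + (180° − 91.9°) = 50.200° from the x-axis; with |AU| = 33.8, U = A + 33.8·(cos 50.200°, sin 50.200°) = (44.361, 8.2766). AU ⟂ UQ; with |UQ| = 21.2 on the left of AU, Q = U + 21.2·(-0.76828, 0.64011) = (28.074, 21.847). Then |FQ| = |Q − F| = 35.573.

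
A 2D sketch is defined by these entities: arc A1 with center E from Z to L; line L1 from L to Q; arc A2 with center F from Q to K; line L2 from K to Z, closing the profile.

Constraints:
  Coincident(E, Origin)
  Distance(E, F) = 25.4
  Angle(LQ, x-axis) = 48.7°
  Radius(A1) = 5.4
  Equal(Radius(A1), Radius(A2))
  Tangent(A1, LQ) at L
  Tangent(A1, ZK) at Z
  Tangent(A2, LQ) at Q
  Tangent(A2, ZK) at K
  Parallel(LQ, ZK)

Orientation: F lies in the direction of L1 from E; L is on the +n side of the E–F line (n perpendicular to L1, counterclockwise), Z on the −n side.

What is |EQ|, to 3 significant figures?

26.0

The slot axis is L1's direction at 48.7°, so u = (cos 48.7°, sin 48.7°) = (0.660, 0.751) and n = (−sin 48.7°, cos 48.7°) = (-0.751, 0.660). E is at the origin and F lies 25.4 along u from E, so F = 25.4·u = (16.8, 19.1). Tangency of A1 to both parallel lines with radius 5.4 puts L and Z at E ± 5.4·n: L = (-4.06, 3.56), Z = (4.06, -3.56). Equal radii place Q and K the same way about F: Q = F + 5.4·n = (12.7, 22.6), K = F − 5.4·n = (20.8, 15.5). Then |EQ| = |Q − E| = 26.0.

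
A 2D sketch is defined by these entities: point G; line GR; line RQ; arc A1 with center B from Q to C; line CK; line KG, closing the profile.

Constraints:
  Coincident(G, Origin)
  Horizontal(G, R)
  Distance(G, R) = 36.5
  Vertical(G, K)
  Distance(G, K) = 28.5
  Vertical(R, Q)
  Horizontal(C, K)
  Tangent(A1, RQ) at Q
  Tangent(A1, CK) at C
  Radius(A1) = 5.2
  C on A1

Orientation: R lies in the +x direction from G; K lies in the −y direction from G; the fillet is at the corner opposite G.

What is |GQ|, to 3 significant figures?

43.3

G is at the origin; GR is horizontal with |GR| = 36.5 and R on the +x side, so R = (36.5, 0.00). G and K share the same x with |GK| = 28.5 and K on the −y side, so K = (0.00, -28.5). The virtual corner opposite G is at (36.5, -28.5). Tangency of A1 to RQ means the radius BQ is perpendicular to RQ and the tangent condition forces BC to be normal to CK, with radius 5.2, so the center B sits 5.2 in from both sides at B = (31.3, -23.3). That places the tangent points at Q = (36.5, -23.3) on RQ and C = (31.3, -28.5) on CK. Then |GQ| = |Q − G| = 43.3.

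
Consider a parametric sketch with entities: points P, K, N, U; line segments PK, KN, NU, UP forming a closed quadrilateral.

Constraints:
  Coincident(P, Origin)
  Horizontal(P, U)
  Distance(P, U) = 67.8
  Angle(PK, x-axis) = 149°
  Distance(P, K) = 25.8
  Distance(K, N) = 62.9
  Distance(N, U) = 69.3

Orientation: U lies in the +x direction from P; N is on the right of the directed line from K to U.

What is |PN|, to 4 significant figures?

41.59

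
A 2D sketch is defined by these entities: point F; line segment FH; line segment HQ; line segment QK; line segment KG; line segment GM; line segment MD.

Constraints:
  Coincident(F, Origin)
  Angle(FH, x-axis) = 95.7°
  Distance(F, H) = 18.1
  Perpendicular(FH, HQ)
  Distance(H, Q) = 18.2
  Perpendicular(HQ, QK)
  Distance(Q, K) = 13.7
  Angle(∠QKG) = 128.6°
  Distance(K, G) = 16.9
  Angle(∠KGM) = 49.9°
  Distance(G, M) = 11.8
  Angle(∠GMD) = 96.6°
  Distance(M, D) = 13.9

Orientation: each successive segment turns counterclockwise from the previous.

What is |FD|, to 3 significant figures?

20.3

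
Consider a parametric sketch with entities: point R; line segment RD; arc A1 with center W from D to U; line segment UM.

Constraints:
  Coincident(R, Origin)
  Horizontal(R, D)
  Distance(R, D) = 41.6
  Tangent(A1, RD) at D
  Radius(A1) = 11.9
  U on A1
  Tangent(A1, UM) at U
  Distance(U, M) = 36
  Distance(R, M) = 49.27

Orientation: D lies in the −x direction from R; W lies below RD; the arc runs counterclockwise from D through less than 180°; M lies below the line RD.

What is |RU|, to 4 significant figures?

53.56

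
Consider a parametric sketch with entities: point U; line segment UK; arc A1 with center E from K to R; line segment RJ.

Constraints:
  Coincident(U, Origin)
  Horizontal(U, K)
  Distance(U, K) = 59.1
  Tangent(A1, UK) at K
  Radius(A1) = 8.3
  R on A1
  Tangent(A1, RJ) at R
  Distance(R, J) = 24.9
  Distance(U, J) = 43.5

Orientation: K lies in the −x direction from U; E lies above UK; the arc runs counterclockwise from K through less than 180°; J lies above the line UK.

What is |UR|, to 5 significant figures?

52.689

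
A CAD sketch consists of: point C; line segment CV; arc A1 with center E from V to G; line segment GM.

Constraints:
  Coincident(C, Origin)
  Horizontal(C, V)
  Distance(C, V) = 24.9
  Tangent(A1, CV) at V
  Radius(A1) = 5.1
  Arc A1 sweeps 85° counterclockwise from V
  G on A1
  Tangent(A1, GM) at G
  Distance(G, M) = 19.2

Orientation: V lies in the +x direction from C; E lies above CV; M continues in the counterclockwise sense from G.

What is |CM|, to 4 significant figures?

39.59

On A1, V sits at bearing -90° from E; an 85° counterclockwise sweep puts G at bearing -5°, so G = E + 5.1·(cos -5°, sin -5°) = (29.98, 4.656). Tangency of A1 to GM means the radius EG is perpendicular to GM, so GM runs along (−sin -5°, cos -5°); with |GM| = 19.2, M = (31.65, 23.78). Then |CM| = |M − C| = 39.59.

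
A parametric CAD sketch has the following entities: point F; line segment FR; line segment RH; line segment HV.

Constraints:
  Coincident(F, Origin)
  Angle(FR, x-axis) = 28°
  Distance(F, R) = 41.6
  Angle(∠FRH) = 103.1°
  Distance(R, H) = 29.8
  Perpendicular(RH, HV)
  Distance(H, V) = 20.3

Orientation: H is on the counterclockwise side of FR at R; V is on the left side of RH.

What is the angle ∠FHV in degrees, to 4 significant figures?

44.07°

F is at the origin; FR runs at 28.0° with length 41.6, so R = 41.6·(cos 28.0°, sin 28.0°) = (36.73, 19.53). ∠FRH = 103.1°, so RH runs at 28.0° + (180° − 103.1°) = 104.9° from the x-axis; with |RH| = 29.8, H = R + 29.8·(cos 104.9°, sin 104.9°) = (29.07, 48.33). The perpendicularity gives HV at right angles to RH; with |HV| = 20.3 on the left of RH, V = H + 20.3·(-0.9664, -0.2571) = (9.451, 43.11). Then cos ∠FHV = HF·HV / (|HF||HV|), giving 44.07°.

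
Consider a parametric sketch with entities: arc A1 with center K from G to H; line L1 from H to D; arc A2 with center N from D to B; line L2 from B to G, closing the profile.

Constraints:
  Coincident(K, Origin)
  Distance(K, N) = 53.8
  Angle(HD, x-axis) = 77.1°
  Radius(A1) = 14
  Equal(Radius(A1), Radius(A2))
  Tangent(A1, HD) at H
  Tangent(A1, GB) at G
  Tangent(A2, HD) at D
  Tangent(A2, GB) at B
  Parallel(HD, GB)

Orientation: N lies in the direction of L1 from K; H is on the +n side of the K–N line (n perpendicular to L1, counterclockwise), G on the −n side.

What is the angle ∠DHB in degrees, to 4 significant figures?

27.49°

The slot axis is L1's direction at 77.1°, so u = (cos 77.1°, sin 77.1°) = (0.2233, 0.9748) and n = (−sin 77.1°, cos 77.1°) = (-0.9748, 0.2233). K is at the origin and N lies 53.8 along u from K, so N = 53.8·u = (12.01, 52.44). Tangency of A1 to both parallel lines with radius 14.0 puts H and G at K ± 14.0·n: H = (-13.65, 3.126), G = (13.65, -3.126). Equal radii place D and B the same way about N: D = N + 14.0·n = (-1.636, 55.57), B = N − 14.0·n = (25.66, 49.32). Then cos ∠DHB = HD·HB / (|HD||HB|), giving 27.49°.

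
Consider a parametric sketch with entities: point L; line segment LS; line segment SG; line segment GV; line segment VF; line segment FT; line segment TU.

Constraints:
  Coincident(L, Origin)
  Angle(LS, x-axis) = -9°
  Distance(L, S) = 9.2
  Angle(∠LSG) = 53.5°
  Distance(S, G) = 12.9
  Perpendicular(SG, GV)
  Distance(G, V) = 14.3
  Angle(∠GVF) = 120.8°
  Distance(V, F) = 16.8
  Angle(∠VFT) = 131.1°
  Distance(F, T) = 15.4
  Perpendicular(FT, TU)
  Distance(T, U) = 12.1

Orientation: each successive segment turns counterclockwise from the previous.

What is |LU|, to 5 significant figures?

17.899

L is at the origin; LS runs at -9.0° with length 9.2, so S = (9.0867, -1.4392). ∠LSG = 53.5° gives SG at 117.50° from the x-axis; with |SG| = 12.9, G = (3.1302, 10.003). The perpendicularity gives GV at right angles to SG, so GV runs at -152.50°; with |GV| = 14.3, V = (-9.5541, 3.4002). ∠GVF = 120.8° gives VF at -93.300° from the x-axis; with |VF| = 16.8, F = (-10.521, -13.372). ∠VFT = 131.1° gives FT at -44.400° from the x-axis; with |FT| = 15.4, T = (0.48172, -24.147). The perpendicularity gives TU at right angles to FT, so TU runs at 45.600°; with |TU| = 12.1, U = (8.9477, -15.502). Then |LU| = |U − L| = 17.899.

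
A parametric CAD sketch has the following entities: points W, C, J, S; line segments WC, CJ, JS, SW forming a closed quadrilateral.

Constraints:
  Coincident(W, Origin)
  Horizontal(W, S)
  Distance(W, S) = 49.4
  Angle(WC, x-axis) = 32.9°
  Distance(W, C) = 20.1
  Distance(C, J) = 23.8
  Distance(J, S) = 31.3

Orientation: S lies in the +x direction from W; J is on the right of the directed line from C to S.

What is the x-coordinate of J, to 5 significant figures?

20.734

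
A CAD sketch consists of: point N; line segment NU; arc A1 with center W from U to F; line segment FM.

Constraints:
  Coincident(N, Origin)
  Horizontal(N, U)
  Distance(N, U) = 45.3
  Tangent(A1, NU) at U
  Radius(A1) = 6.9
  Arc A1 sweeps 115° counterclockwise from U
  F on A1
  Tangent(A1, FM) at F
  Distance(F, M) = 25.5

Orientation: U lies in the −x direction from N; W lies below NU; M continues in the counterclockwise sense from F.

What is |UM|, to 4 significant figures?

33.24

On A1, U sits at bearing 90° from W; a 115° counterclockwise sweep puts F at bearing 205°, so F = W + 6.9·(cos 205°, sin 205°) = (-51.55, -9.816). Tangency of A1 to FM means the radius WF is perpendicular to FM, so FM runs along (−sin 205°, cos 205°); with |FM| = 25.5, M = (-40.78, -32.93). Then |UM| = |M − U| = 33.24.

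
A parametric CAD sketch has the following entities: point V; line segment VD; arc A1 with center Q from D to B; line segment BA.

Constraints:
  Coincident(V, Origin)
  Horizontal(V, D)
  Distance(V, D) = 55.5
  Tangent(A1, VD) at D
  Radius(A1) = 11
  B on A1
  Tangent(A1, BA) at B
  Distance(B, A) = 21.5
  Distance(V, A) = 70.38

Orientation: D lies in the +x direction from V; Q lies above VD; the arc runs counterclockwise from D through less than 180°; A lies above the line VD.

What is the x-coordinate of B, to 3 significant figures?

66.2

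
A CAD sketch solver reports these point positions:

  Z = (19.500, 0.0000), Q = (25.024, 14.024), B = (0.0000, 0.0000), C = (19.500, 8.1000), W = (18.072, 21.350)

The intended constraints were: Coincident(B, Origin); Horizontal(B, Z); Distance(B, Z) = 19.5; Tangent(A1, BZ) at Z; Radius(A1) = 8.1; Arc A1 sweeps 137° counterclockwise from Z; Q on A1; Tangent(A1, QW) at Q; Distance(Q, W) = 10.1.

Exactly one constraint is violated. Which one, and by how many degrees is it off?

Tangent(A1, QW) at Q — off by 3.50°.

B = (0.00, 0.00) ✓; B.y = 0.00, Z.y = 0.00 ✓; |BZ| = 19.50 ✓; ∠(CZ, ZB) = 90.00° ✓; |CZ| = 8.100 ✓; bearing(C→Q) − bearing(C→Z) = 137.0° ✓; |CQ| = 8.100 ✓; ∠(CQ, QW) = 93.50° ✗; |QW| = 10.10 ✓.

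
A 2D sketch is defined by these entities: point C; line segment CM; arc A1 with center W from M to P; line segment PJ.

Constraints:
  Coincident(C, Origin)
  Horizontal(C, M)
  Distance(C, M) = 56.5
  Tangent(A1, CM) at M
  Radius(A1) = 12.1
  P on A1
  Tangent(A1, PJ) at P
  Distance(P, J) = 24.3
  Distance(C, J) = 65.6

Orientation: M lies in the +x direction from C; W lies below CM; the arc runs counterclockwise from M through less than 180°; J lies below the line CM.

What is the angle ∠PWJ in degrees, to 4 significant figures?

63.53°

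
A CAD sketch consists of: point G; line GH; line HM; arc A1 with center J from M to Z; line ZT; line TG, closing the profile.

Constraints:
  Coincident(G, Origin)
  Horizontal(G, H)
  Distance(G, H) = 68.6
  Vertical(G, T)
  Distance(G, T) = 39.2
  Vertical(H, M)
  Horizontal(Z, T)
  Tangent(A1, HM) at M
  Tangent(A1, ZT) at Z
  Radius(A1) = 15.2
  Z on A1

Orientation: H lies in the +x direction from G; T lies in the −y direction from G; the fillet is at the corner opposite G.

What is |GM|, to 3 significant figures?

72.7

G is at the origin; GH is horizontal with |GH| = 68.6 and H on the +x side, so H = (68.6, 0.00). GT is vertical with |GT| = 39.2 and T on the −y side, so T = (0.00, -39.2). The virtual corner opposite G is at (68.6, -39.2). Tangency of A1 to HM means the radius JM is perpendicular to HM and tangency of A1 to ZT means the radius JZ is perpendicular to ZT, with radius 15.2, so the center J sits 15.2 in from both sides at J = (53.4, -24.0). That places the tangent points at M = (68.6, -24.0) on HM and Z = (53.4, -39.2) on ZT. Then |GM| = |M − G| = 72.7.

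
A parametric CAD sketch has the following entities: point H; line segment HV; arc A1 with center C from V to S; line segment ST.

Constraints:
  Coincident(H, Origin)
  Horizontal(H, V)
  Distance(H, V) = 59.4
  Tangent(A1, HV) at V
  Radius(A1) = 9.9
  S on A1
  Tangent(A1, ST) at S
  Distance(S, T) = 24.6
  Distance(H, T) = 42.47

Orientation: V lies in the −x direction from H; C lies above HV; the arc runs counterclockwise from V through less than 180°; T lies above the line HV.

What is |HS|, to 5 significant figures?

51.917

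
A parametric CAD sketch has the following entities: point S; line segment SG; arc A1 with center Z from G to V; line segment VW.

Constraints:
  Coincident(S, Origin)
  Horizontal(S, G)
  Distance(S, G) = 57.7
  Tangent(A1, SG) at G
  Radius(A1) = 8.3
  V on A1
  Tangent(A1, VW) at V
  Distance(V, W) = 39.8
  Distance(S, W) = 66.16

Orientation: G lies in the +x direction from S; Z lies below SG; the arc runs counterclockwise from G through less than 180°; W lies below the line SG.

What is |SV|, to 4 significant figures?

50.01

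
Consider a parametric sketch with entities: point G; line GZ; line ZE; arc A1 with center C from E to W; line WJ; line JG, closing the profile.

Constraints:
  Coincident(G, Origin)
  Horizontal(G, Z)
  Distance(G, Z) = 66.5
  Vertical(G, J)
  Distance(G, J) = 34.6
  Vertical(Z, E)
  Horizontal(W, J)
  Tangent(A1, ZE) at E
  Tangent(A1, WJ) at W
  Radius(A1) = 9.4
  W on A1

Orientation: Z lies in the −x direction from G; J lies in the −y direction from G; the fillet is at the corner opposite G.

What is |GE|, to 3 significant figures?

71.1

The virtual corner opposite G is at (-66.5, -34.6). Since A1 is tangent to ZE there, CE ⟂ ZE and A1 meets WJ tangentially, so CW is at right angles to WJ, with radius 9.4, so the center C sits 9.4 in from both sides at C = (-57.1, -25.2). That places the tangent points at E = (-66.5, -25.2) on ZE and W = (-57.1, -34.6) on WJ. Then |GE| = |E − G| = 71.1.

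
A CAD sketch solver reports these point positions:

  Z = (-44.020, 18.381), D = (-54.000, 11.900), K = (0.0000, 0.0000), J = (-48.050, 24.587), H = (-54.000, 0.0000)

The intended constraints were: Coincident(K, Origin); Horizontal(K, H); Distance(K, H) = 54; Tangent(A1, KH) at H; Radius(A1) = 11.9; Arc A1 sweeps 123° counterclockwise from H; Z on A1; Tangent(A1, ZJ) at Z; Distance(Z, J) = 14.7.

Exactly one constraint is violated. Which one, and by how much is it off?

Distance(Z, J) = 14.7 — off by 7.30.

K = (0.00, 0.00) ✓; K.y = 0.00, H.y = 0.00 ✓; |KH| = 54.00 ✓; ∠(DH, HK) = 90.00° ✓; |DH| = 11.90 ✓; bearing(D→Z) − bearing(D→H) = 123.0° ✓; |DZ| = 11.90 ✓; ∠(DZ, ZJ) = 90.00° ✓; |ZJ| = 7.400 ✗.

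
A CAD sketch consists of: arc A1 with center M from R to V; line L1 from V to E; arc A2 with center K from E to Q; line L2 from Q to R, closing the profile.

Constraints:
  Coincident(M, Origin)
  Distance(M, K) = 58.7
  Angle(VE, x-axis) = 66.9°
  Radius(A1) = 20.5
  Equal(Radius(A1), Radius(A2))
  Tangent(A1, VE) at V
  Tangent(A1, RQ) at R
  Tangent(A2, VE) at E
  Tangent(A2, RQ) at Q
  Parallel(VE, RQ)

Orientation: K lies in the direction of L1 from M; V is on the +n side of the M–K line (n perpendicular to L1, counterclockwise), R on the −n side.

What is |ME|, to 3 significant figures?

62.2

The slot axis is L1's direction at 66.9°, so u = (cos 66.9°, sin 66.9°) = (0.392, 0.920) and n = (−sin 66.9°, cos 66.9°) = (-0.920, 0.392). M is at the origin and K lies 58.7 along u from M, so K = 58.7·u = (23.0, 54.0). Tangency of A1 to both parallel lines with radius 20.5 puts V and R at M ± 20.5·n: V = (-18.9, 8.04), R = (18.9, -8.04). Equal radii place E and Q the same way about K: E = K + 20.5·n = (4.17, 62.0), Q = K − 20.5·n = (41.9, 46.0). Then |ME| = |E − M| = 62.2.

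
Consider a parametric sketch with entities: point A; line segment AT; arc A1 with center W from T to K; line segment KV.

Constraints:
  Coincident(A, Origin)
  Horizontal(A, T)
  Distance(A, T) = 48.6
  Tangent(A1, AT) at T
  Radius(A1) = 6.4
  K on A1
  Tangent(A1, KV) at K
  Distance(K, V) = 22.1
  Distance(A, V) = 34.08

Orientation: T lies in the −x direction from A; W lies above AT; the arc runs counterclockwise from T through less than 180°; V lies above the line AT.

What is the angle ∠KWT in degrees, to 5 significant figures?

46.923°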